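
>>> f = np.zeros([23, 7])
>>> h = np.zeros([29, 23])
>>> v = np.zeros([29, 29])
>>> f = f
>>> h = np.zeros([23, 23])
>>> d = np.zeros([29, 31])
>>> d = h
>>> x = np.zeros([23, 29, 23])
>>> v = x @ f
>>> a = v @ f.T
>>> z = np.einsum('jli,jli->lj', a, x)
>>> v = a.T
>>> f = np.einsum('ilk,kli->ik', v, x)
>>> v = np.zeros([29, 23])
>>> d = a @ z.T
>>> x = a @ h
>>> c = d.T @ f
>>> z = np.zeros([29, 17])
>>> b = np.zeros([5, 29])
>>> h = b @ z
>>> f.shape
(23, 23)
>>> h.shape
(5, 17)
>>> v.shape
(29, 23)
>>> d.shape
(23, 29, 29)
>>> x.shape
(23, 29, 23)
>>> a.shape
(23, 29, 23)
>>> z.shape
(29, 17)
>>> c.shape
(29, 29, 23)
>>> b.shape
(5, 29)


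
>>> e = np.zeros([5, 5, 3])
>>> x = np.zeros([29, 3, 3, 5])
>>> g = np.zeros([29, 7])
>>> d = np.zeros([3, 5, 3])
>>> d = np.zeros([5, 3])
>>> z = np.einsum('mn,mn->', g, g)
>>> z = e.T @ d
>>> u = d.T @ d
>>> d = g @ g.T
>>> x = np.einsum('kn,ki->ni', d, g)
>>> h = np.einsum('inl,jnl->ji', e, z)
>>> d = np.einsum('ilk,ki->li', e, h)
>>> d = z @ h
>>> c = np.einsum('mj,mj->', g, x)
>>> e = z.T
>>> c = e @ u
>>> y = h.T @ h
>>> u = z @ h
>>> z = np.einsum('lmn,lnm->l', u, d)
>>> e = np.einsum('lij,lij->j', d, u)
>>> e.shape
(5,)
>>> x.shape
(29, 7)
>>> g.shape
(29, 7)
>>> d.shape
(3, 5, 5)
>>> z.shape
(3,)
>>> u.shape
(3, 5, 5)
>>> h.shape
(3, 5)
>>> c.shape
(3, 5, 3)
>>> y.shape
(5, 5)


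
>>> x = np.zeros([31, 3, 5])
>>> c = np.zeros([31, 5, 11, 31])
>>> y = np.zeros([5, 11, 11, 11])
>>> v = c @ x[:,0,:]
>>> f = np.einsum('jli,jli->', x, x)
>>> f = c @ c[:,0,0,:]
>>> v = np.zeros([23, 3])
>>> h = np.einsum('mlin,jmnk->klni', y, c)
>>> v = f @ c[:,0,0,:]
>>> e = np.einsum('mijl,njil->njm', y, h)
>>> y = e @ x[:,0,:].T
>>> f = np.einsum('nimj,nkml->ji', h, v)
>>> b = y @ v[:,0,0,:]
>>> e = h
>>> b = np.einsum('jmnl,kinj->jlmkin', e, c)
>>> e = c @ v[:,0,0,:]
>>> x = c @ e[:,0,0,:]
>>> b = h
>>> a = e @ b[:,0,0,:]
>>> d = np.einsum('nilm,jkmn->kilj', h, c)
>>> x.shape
(31, 5, 11, 31)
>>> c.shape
(31, 5, 11, 31)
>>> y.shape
(31, 11, 31)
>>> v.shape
(31, 5, 11, 31)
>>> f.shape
(11, 11)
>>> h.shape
(31, 11, 11, 11)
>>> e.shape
(31, 5, 11, 31)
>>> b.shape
(31, 11, 11, 11)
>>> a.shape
(31, 5, 11, 11)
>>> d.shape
(5, 11, 11, 31)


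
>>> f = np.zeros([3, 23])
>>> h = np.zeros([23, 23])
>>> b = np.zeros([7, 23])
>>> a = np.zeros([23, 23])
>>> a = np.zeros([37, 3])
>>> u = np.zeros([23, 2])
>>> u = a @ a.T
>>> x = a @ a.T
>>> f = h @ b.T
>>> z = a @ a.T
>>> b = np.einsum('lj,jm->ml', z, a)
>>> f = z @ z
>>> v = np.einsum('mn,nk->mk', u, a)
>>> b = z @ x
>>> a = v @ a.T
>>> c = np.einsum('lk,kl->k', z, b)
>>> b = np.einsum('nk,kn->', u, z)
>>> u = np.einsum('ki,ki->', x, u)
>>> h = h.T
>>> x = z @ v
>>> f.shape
(37, 37)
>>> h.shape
(23, 23)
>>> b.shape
()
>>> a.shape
(37, 37)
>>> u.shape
()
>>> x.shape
(37, 3)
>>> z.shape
(37, 37)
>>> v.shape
(37, 3)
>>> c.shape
(37,)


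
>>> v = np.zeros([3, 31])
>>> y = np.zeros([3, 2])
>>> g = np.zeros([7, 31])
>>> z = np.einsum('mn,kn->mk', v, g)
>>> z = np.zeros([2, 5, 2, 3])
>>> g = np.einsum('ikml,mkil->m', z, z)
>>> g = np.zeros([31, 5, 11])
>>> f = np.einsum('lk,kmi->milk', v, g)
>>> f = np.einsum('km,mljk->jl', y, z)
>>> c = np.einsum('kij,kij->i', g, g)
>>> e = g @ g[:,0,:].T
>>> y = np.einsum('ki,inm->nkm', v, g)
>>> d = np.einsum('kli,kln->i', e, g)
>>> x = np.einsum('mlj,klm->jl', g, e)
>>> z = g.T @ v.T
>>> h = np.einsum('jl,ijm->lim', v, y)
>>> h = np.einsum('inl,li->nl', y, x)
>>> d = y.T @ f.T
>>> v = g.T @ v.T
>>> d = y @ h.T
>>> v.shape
(11, 5, 3)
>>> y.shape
(5, 3, 11)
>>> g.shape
(31, 5, 11)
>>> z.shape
(11, 5, 3)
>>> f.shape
(2, 5)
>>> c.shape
(5,)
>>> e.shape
(31, 5, 31)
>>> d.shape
(5, 3, 3)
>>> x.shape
(11, 5)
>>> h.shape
(3, 11)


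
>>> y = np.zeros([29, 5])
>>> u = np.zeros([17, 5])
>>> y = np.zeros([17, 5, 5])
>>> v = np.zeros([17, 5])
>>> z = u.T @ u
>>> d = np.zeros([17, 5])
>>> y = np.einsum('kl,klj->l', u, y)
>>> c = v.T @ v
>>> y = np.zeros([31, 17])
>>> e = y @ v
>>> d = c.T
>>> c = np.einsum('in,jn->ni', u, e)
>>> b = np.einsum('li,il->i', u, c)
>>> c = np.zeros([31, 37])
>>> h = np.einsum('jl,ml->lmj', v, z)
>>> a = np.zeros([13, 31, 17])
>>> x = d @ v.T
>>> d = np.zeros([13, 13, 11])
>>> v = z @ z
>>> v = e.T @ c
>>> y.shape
(31, 17)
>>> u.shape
(17, 5)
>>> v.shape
(5, 37)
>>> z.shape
(5, 5)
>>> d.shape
(13, 13, 11)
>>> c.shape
(31, 37)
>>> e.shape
(31, 5)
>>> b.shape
(5,)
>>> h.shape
(5, 5, 17)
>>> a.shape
(13, 31, 17)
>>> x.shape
(5, 17)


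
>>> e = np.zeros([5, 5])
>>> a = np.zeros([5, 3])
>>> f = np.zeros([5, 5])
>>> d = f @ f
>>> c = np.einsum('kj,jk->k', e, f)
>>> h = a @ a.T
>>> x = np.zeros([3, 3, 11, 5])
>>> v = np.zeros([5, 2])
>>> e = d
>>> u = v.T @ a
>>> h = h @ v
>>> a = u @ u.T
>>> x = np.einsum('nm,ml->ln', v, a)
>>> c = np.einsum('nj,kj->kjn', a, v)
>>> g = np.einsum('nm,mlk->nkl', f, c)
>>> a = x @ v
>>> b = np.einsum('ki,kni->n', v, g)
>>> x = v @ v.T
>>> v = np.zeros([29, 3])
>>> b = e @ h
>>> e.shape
(5, 5)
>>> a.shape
(2, 2)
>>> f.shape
(5, 5)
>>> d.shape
(5, 5)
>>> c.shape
(5, 2, 2)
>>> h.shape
(5, 2)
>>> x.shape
(5, 5)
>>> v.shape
(29, 3)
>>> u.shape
(2, 3)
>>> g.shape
(5, 2, 2)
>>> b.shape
(5, 2)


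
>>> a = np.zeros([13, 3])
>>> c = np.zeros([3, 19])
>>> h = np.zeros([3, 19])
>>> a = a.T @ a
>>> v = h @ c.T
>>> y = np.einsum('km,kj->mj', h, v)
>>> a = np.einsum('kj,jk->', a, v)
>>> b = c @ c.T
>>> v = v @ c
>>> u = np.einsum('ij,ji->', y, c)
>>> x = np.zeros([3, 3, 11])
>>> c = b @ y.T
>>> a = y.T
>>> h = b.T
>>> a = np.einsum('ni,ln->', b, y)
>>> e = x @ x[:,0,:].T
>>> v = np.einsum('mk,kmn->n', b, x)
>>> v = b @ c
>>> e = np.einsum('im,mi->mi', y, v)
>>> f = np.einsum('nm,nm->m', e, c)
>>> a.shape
()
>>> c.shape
(3, 19)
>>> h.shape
(3, 3)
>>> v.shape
(3, 19)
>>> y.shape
(19, 3)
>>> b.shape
(3, 3)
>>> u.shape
()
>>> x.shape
(3, 3, 11)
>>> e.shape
(3, 19)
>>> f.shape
(19,)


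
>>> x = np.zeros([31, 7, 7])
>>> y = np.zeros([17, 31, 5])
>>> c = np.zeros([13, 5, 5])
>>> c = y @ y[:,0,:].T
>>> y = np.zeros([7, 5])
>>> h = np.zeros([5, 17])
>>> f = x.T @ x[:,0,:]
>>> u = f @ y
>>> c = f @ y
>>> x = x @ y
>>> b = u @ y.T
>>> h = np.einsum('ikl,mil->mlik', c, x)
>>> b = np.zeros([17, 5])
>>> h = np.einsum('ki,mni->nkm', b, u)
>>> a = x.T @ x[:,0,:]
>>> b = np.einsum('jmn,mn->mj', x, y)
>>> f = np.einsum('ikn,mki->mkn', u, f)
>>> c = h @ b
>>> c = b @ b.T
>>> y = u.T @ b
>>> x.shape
(31, 7, 5)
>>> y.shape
(5, 7, 31)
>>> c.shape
(7, 7)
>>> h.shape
(7, 17, 7)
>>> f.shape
(7, 7, 5)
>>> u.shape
(7, 7, 5)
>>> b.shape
(7, 31)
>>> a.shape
(5, 7, 5)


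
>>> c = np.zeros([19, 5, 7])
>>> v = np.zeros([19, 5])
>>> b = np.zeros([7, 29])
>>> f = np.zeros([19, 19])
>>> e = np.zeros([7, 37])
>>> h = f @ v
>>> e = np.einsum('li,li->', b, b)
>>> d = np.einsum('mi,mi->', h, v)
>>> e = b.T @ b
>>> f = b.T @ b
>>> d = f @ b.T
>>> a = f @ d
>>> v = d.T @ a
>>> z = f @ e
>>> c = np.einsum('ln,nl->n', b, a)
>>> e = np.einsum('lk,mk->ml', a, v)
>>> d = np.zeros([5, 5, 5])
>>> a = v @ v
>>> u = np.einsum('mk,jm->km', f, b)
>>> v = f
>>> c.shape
(29,)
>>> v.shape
(29, 29)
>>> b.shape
(7, 29)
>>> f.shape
(29, 29)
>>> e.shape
(7, 29)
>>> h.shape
(19, 5)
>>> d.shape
(5, 5, 5)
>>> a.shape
(7, 7)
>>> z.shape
(29, 29)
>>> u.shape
(29, 29)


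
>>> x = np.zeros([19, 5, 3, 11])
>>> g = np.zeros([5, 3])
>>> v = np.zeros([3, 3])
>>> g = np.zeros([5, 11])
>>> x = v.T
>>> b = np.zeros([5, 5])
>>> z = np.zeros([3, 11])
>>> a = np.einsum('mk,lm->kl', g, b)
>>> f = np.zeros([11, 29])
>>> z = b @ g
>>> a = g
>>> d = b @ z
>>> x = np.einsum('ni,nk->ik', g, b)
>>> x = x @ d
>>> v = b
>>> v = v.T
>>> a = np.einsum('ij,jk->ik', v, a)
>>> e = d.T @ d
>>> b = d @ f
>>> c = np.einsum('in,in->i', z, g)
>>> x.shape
(11, 11)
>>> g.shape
(5, 11)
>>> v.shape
(5, 5)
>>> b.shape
(5, 29)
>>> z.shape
(5, 11)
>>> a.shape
(5, 11)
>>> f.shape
(11, 29)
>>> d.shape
(5, 11)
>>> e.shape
(11, 11)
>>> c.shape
(5,)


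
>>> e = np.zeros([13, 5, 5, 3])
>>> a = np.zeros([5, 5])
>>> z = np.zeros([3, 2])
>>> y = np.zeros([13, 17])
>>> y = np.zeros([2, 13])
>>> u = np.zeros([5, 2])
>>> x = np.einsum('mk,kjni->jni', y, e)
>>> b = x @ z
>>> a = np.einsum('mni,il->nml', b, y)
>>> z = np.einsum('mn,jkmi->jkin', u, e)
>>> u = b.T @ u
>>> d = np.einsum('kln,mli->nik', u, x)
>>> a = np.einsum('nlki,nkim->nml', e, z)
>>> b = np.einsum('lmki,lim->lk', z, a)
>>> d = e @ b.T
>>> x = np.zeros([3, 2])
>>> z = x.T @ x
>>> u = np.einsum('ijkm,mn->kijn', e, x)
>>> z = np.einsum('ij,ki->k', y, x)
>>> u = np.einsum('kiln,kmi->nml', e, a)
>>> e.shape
(13, 5, 5, 3)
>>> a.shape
(13, 2, 5)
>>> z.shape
(3,)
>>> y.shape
(2, 13)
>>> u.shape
(3, 2, 5)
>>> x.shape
(3, 2)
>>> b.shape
(13, 3)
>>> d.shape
(13, 5, 5, 13)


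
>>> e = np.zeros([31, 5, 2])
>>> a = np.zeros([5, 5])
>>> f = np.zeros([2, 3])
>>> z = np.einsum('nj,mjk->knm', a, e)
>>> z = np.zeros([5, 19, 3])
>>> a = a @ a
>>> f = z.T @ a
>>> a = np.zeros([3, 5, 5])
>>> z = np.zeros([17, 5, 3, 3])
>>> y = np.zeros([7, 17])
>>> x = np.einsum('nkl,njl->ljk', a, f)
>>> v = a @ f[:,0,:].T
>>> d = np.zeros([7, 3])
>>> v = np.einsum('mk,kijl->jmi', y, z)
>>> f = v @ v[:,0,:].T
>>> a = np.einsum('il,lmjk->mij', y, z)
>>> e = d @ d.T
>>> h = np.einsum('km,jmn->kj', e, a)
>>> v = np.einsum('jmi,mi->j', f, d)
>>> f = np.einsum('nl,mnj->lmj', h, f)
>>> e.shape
(7, 7)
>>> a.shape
(5, 7, 3)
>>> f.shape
(5, 3, 3)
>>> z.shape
(17, 5, 3, 3)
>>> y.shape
(7, 17)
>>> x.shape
(5, 19, 5)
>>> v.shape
(3,)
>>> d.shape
(7, 3)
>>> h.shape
(7, 5)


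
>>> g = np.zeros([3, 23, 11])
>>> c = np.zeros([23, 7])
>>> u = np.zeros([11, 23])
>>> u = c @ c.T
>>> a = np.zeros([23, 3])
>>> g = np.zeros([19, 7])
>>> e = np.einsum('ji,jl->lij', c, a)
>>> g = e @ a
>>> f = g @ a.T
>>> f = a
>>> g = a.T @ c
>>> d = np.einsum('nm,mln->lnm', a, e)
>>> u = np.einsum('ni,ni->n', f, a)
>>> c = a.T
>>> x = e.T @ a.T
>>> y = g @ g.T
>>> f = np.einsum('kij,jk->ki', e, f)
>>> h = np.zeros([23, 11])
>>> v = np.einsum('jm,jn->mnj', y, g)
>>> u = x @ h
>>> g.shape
(3, 7)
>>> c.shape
(3, 23)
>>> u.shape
(23, 7, 11)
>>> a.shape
(23, 3)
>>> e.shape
(3, 7, 23)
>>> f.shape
(3, 7)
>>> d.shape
(7, 23, 3)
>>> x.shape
(23, 7, 23)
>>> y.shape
(3, 3)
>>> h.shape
(23, 11)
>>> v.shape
(3, 7, 3)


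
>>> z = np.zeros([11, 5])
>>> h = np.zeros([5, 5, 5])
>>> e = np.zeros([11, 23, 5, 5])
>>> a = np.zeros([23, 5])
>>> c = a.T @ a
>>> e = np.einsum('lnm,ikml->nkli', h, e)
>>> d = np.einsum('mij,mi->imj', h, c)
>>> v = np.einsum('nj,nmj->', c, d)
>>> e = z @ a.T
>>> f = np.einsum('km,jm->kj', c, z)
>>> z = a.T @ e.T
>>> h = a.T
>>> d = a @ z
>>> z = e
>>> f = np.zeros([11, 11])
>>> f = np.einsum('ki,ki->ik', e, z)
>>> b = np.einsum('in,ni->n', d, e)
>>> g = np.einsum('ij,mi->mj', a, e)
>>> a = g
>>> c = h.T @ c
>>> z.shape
(11, 23)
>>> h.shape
(5, 23)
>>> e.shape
(11, 23)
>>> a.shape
(11, 5)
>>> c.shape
(23, 5)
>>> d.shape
(23, 11)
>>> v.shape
()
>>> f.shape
(23, 11)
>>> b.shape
(11,)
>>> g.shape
(11, 5)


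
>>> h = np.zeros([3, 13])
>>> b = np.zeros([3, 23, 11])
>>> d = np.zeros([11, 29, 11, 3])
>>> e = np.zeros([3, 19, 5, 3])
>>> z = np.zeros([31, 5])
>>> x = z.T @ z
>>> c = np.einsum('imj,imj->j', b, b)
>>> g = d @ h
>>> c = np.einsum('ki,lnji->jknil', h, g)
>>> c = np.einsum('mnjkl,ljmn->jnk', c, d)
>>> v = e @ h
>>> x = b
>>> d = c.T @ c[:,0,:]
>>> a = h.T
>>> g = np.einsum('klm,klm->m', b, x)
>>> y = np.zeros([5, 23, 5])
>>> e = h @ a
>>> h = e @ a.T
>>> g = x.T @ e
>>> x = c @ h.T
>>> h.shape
(3, 13)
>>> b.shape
(3, 23, 11)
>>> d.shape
(13, 3, 13)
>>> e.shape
(3, 3)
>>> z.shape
(31, 5)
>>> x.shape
(29, 3, 3)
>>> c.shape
(29, 3, 13)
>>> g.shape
(11, 23, 3)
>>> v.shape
(3, 19, 5, 13)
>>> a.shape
(13, 3)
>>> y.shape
(5, 23, 5)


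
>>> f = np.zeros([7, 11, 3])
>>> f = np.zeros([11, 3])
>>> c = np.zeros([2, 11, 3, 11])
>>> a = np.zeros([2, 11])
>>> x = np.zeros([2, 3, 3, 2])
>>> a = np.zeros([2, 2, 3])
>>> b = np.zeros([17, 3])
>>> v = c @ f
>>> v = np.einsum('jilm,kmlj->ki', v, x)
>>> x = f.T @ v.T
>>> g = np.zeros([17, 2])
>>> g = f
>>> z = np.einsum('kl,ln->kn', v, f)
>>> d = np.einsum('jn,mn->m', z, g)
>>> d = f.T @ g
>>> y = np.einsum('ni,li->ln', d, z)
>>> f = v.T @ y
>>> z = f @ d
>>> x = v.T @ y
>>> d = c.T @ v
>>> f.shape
(11, 3)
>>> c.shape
(2, 11, 3, 11)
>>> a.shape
(2, 2, 3)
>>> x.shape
(11, 3)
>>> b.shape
(17, 3)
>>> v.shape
(2, 11)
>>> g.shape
(11, 3)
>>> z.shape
(11, 3)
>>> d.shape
(11, 3, 11, 11)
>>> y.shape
(2, 3)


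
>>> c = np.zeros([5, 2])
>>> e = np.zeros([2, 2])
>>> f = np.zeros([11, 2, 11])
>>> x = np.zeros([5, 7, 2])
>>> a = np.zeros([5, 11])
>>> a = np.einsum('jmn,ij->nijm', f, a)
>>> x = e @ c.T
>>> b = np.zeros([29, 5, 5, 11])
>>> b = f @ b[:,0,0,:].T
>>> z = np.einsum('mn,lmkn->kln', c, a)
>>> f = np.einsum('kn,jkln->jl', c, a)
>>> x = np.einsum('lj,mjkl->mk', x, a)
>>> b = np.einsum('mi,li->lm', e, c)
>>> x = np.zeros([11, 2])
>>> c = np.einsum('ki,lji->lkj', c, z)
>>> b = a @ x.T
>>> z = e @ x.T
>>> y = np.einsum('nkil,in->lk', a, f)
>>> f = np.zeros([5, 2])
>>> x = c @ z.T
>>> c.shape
(11, 5, 11)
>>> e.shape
(2, 2)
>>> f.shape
(5, 2)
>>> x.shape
(11, 5, 2)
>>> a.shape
(11, 5, 11, 2)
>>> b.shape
(11, 5, 11, 11)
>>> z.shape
(2, 11)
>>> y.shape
(2, 5)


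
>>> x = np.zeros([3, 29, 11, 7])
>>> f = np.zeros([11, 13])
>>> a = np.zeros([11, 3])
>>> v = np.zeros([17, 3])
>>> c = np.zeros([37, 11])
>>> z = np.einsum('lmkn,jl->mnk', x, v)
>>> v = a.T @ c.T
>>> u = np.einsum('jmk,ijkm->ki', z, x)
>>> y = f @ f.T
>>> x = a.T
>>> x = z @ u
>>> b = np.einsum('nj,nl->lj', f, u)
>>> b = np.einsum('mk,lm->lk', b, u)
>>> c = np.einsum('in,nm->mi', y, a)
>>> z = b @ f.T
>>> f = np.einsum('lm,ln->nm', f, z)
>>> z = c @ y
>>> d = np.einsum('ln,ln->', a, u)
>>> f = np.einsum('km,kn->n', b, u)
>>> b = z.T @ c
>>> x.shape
(29, 7, 3)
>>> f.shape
(3,)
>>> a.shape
(11, 3)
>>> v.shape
(3, 37)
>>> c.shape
(3, 11)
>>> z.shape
(3, 11)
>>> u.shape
(11, 3)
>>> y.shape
(11, 11)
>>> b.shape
(11, 11)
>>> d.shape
()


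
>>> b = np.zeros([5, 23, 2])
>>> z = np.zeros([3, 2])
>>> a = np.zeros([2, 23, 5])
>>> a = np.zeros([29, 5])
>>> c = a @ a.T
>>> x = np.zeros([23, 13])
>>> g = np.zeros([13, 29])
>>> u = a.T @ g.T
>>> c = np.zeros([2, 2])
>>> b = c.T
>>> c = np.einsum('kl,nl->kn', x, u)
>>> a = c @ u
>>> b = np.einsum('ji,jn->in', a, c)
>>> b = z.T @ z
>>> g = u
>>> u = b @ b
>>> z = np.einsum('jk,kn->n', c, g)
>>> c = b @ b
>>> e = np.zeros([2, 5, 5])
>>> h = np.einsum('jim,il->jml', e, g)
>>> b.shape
(2, 2)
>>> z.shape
(13,)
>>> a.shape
(23, 13)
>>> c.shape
(2, 2)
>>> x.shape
(23, 13)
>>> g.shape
(5, 13)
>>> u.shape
(2, 2)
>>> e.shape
(2, 5, 5)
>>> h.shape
(2, 5, 13)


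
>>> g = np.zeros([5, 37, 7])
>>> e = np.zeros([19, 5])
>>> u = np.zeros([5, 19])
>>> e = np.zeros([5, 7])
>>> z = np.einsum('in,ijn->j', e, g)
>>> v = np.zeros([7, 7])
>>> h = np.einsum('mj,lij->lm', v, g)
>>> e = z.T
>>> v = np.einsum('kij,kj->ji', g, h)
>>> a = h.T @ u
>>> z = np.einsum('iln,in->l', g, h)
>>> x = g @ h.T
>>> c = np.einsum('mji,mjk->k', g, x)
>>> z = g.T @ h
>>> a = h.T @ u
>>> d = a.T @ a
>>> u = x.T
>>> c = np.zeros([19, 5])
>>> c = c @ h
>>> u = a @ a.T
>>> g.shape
(5, 37, 7)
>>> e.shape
(37,)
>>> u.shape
(7, 7)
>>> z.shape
(7, 37, 7)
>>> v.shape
(7, 37)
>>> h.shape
(5, 7)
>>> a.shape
(7, 19)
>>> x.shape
(5, 37, 5)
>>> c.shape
(19, 7)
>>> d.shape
(19, 19)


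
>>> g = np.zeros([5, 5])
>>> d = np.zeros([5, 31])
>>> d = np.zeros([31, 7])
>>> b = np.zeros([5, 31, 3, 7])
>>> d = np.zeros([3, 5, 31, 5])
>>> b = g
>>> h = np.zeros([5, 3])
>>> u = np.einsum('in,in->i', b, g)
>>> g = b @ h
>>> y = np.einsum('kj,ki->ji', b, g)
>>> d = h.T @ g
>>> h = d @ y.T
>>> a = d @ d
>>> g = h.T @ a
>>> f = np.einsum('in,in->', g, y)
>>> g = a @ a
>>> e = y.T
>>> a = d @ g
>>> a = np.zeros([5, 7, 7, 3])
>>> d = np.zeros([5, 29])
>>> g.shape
(3, 3)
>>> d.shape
(5, 29)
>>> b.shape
(5, 5)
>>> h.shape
(3, 5)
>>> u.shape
(5,)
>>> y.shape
(5, 3)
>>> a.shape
(5, 7, 7, 3)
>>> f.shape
()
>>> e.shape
(3, 5)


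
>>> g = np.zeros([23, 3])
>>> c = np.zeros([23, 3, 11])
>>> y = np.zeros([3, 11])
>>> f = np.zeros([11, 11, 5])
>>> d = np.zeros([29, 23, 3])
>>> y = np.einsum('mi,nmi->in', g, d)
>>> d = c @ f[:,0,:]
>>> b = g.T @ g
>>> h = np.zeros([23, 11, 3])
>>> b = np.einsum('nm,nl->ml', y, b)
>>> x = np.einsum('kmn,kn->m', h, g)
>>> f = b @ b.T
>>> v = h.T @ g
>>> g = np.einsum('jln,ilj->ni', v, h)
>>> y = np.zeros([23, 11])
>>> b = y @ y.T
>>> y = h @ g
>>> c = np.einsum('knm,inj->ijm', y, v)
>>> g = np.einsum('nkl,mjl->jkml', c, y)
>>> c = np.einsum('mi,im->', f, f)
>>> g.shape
(11, 3, 23, 23)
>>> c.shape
()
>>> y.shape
(23, 11, 23)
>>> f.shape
(29, 29)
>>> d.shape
(23, 3, 5)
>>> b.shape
(23, 23)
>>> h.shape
(23, 11, 3)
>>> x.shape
(11,)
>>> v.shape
(3, 11, 3)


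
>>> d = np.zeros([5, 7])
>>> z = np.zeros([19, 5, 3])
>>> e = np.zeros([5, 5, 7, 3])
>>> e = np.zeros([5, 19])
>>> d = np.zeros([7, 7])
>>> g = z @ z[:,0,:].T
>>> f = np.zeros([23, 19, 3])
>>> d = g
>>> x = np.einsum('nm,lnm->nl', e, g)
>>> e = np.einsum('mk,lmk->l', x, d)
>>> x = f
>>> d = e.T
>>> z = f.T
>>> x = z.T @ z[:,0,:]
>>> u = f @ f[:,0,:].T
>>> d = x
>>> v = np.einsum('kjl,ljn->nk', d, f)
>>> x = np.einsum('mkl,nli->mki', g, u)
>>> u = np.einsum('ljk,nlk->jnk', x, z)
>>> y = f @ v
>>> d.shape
(23, 19, 23)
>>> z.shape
(3, 19, 23)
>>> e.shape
(19,)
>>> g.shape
(19, 5, 19)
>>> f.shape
(23, 19, 3)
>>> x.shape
(19, 5, 23)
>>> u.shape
(5, 3, 23)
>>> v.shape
(3, 23)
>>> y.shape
(23, 19, 23)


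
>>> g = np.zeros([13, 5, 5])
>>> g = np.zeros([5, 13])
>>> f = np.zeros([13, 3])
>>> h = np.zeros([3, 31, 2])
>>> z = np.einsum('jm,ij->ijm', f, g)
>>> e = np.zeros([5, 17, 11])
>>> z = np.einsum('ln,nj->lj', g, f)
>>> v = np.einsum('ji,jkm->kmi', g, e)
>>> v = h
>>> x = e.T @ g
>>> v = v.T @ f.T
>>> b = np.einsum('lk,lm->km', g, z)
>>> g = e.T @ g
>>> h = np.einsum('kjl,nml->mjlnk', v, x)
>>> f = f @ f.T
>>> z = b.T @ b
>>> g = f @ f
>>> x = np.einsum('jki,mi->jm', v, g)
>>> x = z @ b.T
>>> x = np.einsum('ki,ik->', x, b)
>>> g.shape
(13, 13)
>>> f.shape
(13, 13)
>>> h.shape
(17, 31, 13, 11, 2)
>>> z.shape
(3, 3)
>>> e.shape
(5, 17, 11)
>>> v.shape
(2, 31, 13)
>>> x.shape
()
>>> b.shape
(13, 3)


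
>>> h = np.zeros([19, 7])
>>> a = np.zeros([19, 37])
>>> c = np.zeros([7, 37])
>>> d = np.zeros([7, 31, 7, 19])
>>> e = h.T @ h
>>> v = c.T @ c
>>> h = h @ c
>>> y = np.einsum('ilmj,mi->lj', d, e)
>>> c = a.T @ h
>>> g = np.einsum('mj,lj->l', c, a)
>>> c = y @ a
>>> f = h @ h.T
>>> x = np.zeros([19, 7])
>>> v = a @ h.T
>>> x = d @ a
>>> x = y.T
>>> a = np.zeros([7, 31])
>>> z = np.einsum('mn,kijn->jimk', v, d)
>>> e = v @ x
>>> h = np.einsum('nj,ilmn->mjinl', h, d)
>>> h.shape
(7, 37, 7, 19, 31)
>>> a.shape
(7, 31)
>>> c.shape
(31, 37)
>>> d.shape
(7, 31, 7, 19)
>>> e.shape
(19, 31)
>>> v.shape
(19, 19)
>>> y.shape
(31, 19)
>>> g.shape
(19,)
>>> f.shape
(19, 19)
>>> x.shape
(19, 31)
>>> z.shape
(7, 31, 19, 7)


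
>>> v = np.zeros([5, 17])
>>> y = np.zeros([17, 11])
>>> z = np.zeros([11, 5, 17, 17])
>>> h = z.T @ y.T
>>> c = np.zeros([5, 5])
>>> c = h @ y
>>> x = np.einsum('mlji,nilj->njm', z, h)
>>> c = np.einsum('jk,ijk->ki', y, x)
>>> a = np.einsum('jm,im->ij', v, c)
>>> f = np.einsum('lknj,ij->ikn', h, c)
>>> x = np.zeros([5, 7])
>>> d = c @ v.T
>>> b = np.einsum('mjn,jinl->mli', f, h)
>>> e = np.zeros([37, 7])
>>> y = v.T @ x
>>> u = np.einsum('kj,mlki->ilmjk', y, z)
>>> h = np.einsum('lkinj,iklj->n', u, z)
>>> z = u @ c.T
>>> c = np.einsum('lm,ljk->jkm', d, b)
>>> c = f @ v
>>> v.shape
(5, 17)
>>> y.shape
(17, 7)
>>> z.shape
(17, 5, 11, 7, 11)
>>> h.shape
(7,)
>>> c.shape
(11, 17, 17)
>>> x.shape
(5, 7)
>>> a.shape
(11, 5)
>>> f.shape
(11, 17, 5)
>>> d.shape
(11, 5)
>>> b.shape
(11, 17, 17)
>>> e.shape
(37, 7)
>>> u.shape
(17, 5, 11, 7, 17)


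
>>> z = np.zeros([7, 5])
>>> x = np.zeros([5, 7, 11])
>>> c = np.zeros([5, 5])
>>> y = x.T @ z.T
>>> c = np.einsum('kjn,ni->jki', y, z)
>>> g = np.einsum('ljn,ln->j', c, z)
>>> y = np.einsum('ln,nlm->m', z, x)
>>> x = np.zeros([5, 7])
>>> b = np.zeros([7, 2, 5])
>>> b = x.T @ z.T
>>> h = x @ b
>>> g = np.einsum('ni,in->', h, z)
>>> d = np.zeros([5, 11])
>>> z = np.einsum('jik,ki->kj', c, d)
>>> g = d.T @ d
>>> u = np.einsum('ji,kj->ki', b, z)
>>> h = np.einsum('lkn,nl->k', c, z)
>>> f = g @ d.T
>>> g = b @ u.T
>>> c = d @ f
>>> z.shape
(5, 7)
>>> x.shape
(5, 7)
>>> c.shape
(5, 5)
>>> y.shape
(11,)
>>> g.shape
(7, 5)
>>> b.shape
(7, 7)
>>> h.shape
(11,)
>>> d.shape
(5, 11)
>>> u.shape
(5, 7)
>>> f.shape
(11, 5)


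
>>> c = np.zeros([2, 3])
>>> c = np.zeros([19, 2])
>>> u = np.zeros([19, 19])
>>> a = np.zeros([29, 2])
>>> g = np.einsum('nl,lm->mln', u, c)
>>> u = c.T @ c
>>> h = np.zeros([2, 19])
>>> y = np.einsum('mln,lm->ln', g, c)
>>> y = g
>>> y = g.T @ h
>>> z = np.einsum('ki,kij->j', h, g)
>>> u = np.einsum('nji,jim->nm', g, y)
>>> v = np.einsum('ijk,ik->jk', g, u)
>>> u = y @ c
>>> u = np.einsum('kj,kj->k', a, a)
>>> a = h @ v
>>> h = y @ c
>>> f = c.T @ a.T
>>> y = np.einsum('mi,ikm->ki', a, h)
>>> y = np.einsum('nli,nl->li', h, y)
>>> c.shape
(19, 2)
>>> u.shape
(29,)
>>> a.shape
(2, 19)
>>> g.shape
(2, 19, 19)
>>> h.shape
(19, 19, 2)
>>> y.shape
(19, 2)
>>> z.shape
(19,)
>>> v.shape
(19, 19)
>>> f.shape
(2, 2)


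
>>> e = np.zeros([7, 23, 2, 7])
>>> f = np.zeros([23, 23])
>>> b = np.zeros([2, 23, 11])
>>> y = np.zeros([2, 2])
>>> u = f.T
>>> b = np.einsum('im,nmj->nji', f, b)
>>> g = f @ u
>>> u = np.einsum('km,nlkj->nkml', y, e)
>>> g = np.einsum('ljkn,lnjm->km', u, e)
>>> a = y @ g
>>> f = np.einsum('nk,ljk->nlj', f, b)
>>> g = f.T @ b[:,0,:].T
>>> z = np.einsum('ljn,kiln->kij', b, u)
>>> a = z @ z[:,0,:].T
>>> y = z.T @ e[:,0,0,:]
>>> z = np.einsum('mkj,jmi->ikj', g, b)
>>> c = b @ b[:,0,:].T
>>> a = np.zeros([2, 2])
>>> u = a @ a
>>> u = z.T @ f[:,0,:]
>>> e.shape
(7, 23, 2, 7)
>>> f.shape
(23, 2, 11)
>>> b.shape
(2, 11, 23)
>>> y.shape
(11, 2, 7)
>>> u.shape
(2, 2, 11)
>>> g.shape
(11, 2, 2)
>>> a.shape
(2, 2)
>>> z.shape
(23, 2, 2)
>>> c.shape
(2, 11, 2)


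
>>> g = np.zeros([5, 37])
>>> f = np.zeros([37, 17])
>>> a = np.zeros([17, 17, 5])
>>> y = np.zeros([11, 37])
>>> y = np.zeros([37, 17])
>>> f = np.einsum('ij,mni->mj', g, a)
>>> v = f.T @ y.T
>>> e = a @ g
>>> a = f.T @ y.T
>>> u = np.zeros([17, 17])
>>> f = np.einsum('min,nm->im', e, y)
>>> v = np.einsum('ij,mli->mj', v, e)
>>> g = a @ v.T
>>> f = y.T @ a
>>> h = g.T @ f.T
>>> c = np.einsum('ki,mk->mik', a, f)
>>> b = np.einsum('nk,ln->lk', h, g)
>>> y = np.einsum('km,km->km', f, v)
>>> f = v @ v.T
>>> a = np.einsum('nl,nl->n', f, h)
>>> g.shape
(37, 17)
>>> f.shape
(17, 17)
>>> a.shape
(17,)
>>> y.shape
(17, 37)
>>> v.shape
(17, 37)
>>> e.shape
(17, 17, 37)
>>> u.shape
(17, 17)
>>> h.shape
(17, 17)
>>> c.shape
(17, 37, 37)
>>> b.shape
(37, 17)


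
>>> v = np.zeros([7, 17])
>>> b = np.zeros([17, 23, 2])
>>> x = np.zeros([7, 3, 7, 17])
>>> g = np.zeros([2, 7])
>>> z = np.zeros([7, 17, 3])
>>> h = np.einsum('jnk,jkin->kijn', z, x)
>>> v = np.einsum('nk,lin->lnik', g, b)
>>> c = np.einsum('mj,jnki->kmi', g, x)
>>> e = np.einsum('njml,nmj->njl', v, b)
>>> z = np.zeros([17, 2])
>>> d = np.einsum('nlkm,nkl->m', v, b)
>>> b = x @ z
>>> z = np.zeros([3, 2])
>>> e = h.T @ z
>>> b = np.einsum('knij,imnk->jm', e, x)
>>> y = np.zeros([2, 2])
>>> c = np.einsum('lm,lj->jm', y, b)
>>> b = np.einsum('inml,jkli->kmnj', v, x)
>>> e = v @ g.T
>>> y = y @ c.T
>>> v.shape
(17, 2, 23, 7)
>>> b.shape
(3, 23, 2, 7)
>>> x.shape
(7, 3, 7, 17)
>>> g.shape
(2, 7)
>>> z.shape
(3, 2)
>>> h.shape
(3, 7, 7, 17)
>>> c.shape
(3, 2)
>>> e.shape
(17, 2, 23, 2)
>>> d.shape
(7,)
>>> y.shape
(2, 3)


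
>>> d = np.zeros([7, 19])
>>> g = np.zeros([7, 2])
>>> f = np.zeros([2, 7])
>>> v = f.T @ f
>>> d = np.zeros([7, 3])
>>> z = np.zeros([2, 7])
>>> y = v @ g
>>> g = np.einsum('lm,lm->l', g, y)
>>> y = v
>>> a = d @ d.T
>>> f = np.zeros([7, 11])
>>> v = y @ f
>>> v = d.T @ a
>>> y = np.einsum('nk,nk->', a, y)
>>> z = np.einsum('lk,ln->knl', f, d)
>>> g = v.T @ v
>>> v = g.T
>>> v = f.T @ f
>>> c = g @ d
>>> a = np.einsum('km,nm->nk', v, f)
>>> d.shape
(7, 3)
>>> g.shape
(7, 7)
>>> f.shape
(7, 11)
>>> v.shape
(11, 11)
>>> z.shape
(11, 3, 7)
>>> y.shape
()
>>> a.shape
(7, 11)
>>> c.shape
(7, 3)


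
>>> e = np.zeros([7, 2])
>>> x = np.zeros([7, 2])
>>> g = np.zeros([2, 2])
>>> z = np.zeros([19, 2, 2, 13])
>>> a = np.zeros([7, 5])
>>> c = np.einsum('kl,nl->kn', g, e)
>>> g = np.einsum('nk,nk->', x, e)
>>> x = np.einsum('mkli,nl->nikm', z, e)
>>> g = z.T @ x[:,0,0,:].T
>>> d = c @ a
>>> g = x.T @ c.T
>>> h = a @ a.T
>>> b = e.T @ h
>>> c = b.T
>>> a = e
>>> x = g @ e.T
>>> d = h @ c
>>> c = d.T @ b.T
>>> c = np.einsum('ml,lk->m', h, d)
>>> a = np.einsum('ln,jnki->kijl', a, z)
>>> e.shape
(7, 2)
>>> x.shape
(19, 2, 13, 7)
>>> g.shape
(19, 2, 13, 2)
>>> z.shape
(19, 2, 2, 13)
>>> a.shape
(2, 13, 19, 7)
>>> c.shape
(7,)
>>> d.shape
(7, 2)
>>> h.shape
(7, 7)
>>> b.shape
(2, 7)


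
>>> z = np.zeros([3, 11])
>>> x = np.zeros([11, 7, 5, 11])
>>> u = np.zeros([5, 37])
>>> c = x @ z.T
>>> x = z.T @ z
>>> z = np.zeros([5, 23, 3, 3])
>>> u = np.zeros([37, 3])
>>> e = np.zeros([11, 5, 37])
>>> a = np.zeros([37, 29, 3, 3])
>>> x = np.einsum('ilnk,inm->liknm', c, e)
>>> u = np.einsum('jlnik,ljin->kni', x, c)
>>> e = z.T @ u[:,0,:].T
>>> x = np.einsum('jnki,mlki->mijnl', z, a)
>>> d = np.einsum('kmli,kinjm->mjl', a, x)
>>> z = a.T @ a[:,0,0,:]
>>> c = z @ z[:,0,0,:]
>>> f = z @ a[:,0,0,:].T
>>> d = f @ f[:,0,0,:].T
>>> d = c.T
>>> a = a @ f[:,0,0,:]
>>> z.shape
(3, 3, 29, 3)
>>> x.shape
(37, 3, 5, 23, 29)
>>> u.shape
(37, 3, 5)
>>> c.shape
(3, 3, 29, 3)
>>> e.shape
(3, 3, 23, 37)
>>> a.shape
(37, 29, 3, 37)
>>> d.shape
(3, 29, 3, 3)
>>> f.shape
(3, 3, 29, 37)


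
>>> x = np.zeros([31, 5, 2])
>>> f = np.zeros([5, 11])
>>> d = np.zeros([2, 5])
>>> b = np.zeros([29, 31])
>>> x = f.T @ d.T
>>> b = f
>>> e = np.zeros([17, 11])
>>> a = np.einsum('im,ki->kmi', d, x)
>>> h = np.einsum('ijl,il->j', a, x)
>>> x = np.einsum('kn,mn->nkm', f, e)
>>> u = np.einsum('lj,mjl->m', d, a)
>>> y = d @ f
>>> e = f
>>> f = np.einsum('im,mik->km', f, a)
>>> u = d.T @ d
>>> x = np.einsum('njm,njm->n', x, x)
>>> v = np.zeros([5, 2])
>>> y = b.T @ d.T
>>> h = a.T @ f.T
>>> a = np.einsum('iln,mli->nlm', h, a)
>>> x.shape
(11,)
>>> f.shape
(2, 11)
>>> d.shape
(2, 5)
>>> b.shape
(5, 11)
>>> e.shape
(5, 11)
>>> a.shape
(2, 5, 11)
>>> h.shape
(2, 5, 2)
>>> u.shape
(5, 5)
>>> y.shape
(11, 2)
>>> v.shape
(5, 2)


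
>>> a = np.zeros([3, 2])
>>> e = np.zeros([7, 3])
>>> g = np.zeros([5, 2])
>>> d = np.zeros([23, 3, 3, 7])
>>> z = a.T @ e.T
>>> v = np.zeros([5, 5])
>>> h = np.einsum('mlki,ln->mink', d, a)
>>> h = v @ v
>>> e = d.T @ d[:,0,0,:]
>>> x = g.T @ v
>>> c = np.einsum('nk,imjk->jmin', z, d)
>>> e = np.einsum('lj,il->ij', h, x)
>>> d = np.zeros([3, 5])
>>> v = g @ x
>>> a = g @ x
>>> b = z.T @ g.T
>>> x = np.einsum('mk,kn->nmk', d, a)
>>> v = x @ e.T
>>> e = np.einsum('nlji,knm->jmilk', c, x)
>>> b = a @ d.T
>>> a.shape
(5, 5)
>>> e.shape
(23, 5, 2, 3, 5)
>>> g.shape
(5, 2)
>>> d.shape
(3, 5)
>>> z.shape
(2, 7)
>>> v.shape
(5, 3, 2)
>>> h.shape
(5, 5)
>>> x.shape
(5, 3, 5)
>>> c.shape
(3, 3, 23, 2)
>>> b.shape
(5, 3)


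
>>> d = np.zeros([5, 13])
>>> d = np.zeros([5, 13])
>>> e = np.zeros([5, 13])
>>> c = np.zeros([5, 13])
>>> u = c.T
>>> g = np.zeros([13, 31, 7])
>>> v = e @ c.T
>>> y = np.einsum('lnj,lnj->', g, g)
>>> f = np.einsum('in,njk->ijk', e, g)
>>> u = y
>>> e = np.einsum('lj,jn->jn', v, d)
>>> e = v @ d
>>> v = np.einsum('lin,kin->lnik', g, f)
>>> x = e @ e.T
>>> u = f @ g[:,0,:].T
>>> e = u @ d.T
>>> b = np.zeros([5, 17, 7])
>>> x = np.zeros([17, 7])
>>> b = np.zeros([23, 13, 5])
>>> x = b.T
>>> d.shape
(5, 13)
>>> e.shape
(5, 31, 5)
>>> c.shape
(5, 13)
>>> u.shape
(5, 31, 13)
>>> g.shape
(13, 31, 7)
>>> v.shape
(13, 7, 31, 5)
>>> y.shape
()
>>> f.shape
(5, 31, 7)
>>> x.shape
(5, 13, 23)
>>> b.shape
(23, 13, 5)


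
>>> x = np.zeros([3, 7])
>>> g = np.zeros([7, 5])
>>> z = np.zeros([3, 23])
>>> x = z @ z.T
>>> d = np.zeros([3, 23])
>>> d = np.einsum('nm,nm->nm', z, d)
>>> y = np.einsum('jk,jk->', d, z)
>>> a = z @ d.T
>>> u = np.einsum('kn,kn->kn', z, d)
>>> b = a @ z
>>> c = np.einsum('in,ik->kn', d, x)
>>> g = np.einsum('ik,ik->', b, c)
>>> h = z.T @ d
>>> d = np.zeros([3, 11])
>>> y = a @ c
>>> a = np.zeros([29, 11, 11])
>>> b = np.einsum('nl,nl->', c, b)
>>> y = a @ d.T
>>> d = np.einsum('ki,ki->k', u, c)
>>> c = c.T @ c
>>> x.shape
(3, 3)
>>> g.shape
()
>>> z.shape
(3, 23)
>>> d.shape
(3,)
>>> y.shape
(29, 11, 3)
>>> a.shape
(29, 11, 11)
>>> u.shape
(3, 23)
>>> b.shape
()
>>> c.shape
(23, 23)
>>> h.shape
(23, 23)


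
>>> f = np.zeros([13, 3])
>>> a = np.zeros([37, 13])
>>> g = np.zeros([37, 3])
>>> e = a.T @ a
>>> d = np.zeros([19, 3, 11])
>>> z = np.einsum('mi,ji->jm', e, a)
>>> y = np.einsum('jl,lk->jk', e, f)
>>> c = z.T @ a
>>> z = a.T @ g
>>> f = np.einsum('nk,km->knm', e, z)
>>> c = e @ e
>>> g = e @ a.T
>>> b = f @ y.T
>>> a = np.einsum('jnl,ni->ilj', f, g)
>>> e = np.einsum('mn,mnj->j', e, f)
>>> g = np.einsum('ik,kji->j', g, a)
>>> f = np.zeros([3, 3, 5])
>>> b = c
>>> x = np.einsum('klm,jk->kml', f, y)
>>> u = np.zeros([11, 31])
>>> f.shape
(3, 3, 5)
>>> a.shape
(37, 3, 13)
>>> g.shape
(3,)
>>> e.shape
(3,)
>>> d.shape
(19, 3, 11)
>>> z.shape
(13, 3)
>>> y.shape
(13, 3)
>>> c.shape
(13, 13)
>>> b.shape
(13, 13)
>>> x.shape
(3, 5, 3)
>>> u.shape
(11, 31)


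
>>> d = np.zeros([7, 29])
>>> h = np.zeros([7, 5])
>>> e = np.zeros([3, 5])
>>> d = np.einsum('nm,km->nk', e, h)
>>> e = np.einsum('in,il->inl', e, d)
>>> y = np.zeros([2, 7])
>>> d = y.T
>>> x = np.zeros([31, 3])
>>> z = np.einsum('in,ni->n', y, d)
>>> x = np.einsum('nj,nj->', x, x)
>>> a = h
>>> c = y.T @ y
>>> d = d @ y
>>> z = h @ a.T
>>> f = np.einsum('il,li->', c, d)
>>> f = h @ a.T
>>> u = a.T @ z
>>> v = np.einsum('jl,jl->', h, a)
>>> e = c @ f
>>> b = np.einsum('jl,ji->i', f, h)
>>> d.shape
(7, 7)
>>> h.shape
(7, 5)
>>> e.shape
(7, 7)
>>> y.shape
(2, 7)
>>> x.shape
()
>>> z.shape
(7, 7)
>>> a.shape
(7, 5)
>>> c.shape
(7, 7)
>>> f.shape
(7, 7)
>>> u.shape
(5, 7)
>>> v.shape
()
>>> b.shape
(5,)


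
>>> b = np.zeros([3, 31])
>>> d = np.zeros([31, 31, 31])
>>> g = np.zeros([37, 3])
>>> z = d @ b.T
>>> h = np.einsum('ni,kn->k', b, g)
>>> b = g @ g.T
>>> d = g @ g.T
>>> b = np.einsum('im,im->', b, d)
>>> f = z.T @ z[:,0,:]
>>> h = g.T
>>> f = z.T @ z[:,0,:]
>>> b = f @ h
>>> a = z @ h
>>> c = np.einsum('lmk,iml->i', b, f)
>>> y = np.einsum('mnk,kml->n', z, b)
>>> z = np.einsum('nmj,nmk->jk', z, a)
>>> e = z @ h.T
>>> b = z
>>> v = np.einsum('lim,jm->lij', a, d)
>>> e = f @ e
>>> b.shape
(3, 37)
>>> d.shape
(37, 37)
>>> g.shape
(37, 3)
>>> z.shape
(3, 37)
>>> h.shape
(3, 37)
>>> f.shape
(3, 31, 3)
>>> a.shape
(31, 31, 37)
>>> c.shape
(3,)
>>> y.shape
(31,)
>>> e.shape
(3, 31, 3)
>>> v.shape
(31, 31, 37)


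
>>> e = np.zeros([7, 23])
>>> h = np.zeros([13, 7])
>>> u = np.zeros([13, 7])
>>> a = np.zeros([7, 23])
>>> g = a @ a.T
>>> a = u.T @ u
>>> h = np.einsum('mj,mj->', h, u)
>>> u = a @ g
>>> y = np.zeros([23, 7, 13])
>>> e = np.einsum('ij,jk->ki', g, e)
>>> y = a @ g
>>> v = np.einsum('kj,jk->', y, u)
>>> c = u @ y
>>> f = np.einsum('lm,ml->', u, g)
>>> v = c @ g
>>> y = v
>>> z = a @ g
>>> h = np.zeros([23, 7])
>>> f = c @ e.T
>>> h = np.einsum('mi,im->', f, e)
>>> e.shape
(23, 7)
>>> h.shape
()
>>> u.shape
(7, 7)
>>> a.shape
(7, 7)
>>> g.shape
(7, 7)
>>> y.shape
(7, 7)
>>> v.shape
(7, 7)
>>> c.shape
(7, 7)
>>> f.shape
(7, 23)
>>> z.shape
(7, 7)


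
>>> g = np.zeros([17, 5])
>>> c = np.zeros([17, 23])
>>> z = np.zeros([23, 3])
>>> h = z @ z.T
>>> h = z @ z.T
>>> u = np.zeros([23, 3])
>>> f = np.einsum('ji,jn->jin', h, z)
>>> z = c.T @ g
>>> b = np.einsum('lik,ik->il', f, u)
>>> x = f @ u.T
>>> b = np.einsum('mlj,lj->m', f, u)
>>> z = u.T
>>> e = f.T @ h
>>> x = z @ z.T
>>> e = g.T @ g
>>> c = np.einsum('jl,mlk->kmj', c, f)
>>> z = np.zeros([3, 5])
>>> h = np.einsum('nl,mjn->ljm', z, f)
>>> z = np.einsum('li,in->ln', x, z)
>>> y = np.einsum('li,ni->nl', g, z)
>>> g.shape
(17, 5)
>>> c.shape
(3, 23, 17)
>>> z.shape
(3, 5)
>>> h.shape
(5, 23, 23)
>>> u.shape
(23, 3)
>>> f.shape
(23, 23, 3)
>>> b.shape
(23,)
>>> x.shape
(3, 3)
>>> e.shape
(5, 5)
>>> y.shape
(3, 17)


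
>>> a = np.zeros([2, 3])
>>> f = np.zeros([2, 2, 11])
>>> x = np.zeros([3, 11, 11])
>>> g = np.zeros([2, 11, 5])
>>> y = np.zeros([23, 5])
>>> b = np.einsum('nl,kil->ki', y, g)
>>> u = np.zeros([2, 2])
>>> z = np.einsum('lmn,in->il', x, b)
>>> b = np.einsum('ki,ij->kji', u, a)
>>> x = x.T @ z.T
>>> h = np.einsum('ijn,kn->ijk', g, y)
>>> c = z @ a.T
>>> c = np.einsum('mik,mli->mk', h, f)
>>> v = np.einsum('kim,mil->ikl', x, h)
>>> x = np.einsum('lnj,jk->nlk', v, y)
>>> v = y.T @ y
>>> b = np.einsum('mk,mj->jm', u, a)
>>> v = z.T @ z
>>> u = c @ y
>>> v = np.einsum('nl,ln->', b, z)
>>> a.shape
(2, 3)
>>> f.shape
(2, 2, 11)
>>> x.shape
(11, 11, 5)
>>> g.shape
(2, 11, 5)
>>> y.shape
(23, 5)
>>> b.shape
(3, 2)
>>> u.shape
(2, 5)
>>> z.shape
(2, 3)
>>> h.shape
(2, 11, 23)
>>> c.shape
(2, 23)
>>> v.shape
()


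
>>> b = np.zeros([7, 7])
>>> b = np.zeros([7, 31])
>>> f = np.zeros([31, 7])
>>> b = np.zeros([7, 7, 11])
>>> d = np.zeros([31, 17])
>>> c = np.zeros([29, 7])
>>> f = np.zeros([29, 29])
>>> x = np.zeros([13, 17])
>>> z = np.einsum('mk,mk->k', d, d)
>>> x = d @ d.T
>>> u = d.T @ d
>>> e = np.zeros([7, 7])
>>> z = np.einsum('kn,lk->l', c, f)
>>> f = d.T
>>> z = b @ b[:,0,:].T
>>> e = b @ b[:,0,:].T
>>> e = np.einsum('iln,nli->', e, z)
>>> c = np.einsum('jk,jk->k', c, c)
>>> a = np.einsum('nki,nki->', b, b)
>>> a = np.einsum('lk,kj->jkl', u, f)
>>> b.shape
(7, 7, 11)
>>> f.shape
(17, 31)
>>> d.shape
(31, 17)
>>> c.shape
(7,)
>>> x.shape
(31, 31)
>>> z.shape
(7, 7, 7)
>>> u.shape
(17, 17)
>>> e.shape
()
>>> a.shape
(31, 17, 17)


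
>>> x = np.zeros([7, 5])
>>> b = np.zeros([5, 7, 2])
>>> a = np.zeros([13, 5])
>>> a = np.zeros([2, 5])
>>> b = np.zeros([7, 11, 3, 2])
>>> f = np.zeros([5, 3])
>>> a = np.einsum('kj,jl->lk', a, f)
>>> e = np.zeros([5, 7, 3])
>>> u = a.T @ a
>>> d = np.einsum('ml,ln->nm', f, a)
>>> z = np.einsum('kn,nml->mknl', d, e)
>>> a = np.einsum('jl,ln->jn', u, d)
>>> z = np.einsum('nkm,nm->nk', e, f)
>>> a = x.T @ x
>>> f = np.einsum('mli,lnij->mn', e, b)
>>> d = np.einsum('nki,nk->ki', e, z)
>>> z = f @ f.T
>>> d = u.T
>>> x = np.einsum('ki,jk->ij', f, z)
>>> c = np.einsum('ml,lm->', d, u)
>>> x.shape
(11, 5)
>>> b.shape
(7, 11, 3, 2)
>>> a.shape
(5, 5)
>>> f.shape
(5, 11)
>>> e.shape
(5, 7, 3)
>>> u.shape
(2, 2)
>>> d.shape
(2, 2)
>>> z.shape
(5, 5)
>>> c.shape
()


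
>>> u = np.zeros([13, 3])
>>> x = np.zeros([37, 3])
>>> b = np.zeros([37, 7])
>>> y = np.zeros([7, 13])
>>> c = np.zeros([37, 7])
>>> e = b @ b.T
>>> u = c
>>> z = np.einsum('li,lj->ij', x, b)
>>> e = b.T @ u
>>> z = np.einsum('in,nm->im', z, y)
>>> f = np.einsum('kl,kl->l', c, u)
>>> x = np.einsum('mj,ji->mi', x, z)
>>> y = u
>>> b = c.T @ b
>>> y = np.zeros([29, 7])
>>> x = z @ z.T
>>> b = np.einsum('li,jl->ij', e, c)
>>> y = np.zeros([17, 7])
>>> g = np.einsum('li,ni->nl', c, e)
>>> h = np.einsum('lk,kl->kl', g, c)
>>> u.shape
(37, 7)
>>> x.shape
(3, 3)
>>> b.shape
(7, 37)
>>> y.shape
(17, 7)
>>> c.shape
(37, 7)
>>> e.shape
(7, 7)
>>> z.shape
(3, 13)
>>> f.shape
(7,)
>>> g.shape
(7, 37)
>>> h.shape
(37, 7)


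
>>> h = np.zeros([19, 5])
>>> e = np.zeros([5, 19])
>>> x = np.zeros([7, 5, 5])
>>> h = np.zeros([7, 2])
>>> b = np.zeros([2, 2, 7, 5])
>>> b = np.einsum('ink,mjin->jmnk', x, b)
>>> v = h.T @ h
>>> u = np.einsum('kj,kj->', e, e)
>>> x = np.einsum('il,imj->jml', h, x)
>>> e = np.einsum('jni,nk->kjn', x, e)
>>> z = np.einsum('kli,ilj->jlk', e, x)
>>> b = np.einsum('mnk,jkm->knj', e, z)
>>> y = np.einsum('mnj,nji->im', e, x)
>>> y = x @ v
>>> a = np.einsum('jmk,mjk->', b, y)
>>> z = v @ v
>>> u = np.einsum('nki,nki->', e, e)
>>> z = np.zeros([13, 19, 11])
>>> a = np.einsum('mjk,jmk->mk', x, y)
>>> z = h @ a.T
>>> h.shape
(7, 2)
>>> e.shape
(19, 5, 5)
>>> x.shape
(5, 5, 2)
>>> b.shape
(5, 5, 2)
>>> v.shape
(2, 2)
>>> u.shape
()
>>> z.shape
(7, 5)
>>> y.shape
(5, 5, 2)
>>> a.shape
(5, 2)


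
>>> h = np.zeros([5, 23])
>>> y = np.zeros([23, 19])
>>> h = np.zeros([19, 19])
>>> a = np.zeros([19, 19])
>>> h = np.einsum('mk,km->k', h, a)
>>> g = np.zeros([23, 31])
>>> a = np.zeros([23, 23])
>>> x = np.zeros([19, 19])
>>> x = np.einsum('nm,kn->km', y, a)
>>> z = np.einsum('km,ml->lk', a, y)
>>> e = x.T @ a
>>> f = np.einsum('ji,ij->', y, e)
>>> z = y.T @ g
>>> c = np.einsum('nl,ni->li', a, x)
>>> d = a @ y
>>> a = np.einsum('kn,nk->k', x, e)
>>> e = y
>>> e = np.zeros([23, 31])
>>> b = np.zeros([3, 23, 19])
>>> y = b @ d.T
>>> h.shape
(19,)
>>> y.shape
(3, 23, 23)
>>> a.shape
(23,)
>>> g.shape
(23, 31)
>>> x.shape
(23, 19)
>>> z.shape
(19, 31)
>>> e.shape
(23, 31)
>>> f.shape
()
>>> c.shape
(23, 19)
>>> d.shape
(23, 19)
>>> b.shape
(3, 23, 19)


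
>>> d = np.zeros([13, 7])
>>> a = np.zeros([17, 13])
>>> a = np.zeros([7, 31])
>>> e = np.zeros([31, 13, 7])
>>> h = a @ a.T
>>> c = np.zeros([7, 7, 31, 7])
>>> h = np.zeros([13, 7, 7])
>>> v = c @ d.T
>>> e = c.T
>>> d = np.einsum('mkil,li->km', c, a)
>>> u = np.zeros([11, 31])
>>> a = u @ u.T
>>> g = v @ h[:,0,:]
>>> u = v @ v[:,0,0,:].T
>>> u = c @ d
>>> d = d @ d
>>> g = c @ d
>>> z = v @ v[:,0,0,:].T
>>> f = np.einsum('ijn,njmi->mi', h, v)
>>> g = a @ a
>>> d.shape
(7, 7)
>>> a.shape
(11, 11)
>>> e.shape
(7, 31, 7, 7)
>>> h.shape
(13, 7, 7)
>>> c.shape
(7, 7, 31, 7)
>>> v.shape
(7, 7, 31, 13)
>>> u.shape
(7, 7, 31, 7)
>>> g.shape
(11, 11)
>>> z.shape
(7, 7, 31, 7)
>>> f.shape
(31, 13)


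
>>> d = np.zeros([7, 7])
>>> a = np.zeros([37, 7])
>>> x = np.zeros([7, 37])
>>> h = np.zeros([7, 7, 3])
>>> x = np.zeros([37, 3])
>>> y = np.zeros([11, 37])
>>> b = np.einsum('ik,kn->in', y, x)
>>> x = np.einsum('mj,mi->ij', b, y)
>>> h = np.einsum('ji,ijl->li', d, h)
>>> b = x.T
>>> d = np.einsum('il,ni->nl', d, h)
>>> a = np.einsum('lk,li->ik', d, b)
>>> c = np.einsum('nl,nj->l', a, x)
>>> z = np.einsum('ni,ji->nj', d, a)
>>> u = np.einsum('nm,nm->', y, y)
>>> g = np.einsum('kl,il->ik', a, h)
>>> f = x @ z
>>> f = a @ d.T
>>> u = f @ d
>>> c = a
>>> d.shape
(3, 7)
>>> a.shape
(37, 7)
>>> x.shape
(37, 3)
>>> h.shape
(3, 7)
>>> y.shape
(11, 37)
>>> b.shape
(3, 37)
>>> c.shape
(37, 7)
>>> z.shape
(3, 37)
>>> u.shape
(37, 7)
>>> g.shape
(3, 37)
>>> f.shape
(37, 3)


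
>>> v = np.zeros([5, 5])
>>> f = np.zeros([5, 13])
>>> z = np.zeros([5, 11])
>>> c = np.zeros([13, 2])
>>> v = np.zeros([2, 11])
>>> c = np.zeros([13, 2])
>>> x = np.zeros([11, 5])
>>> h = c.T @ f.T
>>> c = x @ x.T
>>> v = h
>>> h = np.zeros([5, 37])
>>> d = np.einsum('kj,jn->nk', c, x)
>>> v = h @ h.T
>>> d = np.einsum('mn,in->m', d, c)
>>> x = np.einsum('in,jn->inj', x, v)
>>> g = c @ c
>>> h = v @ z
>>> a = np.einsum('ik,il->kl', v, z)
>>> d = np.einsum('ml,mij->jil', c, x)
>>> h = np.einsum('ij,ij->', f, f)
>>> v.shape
(5, 5)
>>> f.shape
(5, 13)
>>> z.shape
(5, 11)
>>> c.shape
(11, 11)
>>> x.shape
(11, 5, 5)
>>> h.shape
()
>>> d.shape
(5, 5, 11)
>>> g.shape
(11, 11)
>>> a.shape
(5, 11)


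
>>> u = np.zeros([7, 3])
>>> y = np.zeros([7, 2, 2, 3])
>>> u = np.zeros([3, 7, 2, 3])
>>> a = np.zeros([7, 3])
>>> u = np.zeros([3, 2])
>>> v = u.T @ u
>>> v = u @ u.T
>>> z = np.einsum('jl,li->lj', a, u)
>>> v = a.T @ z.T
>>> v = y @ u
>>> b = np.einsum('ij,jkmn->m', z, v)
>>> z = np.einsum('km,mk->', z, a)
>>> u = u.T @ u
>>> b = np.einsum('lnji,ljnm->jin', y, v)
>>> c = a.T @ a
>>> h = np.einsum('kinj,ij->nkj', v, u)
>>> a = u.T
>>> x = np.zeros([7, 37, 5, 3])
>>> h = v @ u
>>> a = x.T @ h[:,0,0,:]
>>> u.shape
(2, 2)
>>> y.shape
(7, 2, 2, 3)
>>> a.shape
(3, 5, 37, 2)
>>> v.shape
(7, 2, 2, 2)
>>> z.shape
()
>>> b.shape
(2, 3, 2)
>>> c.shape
(3, 3)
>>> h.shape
(7, 2, 2, 2)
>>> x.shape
(7, 37, 5, 3)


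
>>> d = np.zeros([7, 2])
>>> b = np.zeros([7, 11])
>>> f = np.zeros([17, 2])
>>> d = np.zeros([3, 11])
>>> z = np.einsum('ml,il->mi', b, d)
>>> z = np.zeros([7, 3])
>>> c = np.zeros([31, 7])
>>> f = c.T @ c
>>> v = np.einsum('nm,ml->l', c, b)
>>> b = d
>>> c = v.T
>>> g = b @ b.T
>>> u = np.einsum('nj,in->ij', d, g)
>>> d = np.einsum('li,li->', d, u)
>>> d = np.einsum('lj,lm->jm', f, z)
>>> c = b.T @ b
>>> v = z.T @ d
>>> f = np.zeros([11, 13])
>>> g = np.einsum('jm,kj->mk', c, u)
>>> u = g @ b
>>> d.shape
(7, 3)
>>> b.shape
(3, 11)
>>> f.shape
(11, 13)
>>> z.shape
(7, 3)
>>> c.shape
(11, 11)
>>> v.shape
(3, 3)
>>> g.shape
(11, 3)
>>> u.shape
(11, 11)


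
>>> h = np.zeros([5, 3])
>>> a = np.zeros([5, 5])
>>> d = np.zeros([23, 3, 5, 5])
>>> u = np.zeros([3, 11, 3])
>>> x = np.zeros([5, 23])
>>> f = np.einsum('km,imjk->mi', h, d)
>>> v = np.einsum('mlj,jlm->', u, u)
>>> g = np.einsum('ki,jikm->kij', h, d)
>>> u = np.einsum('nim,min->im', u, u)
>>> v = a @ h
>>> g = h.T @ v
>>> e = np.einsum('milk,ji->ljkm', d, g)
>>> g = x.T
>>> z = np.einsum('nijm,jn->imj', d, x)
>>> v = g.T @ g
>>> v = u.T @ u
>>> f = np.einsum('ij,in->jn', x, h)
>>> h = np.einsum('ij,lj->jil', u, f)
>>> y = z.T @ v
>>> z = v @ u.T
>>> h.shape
(3, 11, 23)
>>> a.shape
(5, 5)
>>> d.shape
(23, 3, 5, 5)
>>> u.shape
(11, 3)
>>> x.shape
(5, 23)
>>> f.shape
(23, 3)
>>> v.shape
(3, 3)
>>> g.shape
(23, 5)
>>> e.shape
(5, 3, 5, 23)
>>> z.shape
(3, 11)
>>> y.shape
(5, 5, 3)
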